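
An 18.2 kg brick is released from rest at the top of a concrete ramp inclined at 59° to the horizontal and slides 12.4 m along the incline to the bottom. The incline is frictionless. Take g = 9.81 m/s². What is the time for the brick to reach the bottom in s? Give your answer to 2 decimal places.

1.72 s

The weight component along the incline is mg sin 59° = 153.040 N and the normal force is N = mg cos 59° = 91.956 N.
With no friction, a = g sin 59° = 8.4088 m/s².
Starting from rest, L = ½at², so t = √(2L/a) = √(2 × 12.4 / 8.4088) = 1.7174 s.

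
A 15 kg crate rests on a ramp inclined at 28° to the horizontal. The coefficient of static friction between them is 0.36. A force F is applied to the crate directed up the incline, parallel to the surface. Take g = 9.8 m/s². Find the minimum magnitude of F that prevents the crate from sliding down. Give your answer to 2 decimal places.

The normal force is N = mg cos 28° = 129.793 N. With F at its minimum the crate is on the verge of sliding down, so static friction is at its maximum μ_s N = 0.36 × 129.793 = 46.725 N and acts up the slope.
Equilibrium along the incline: F + μ_s N = mg sin 28°, so F = 69.012 − 46.725 = 22.287 N.

22.29 N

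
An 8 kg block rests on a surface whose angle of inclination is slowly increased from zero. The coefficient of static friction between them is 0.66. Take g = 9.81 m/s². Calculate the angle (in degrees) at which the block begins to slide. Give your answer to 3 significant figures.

At the threshold of sliding, static friction is at its maximum μ_s N and exactly balances the weight component along the incline: mg sin θ = μ_s mg cos θ.
Hence tan θ = μ_s = 0.66, so θ = arctan(0.66) = 33.4248°.

33.4°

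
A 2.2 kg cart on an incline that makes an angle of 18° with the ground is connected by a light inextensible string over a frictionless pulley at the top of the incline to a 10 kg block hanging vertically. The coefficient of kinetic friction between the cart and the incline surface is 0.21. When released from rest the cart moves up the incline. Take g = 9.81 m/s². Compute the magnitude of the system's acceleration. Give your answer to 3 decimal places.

For the cart on the incline: the weight component along the slope is m₁g sin 18° = 2.2 × 9.81 × 0.3090 = 6.669 N and the normal force is N = m₁g cos 18° = 20.526 N.
Kinetic friction opposes the cart's motion up the incline: f = μN = 0.21 × 20.526 = 4.310 N acting down the slope.
Newton's second law for the cart (up-slope positive): T − 6.669 − 4.310 = 2.2 a. For the hanging block (downward positive): 10 × 9.81 − T = 10 a.
Adding the two equations eliminates T: 87.121 = 12.2 a, so a = 7.1411 m/s².

7.141 m/s²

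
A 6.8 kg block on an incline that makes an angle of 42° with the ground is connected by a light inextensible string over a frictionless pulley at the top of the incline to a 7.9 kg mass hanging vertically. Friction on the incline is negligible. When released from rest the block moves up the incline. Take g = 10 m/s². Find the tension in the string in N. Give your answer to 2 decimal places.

61.00 N

For the block on the incline: the weight component along the slope is m₁g sin 42° = 6.8 × 10 × 0.6691 = 45.499 N and the normal force is N = m₁g cos 42° = 50.534 N.
Newton's second law for the block (up-slope positive): T − 45.499 = 6.8 a. For the hanging mass (downward positive): 7.9 × 10 − T = 7.9 a.
Adding the two equations eliminates T: 33.501 = 14.7 a, so a = 2.2790 m/s².
Then from the hanging mass's equation, T = 7.9 × (10 − 2.2790) = 60.996 N.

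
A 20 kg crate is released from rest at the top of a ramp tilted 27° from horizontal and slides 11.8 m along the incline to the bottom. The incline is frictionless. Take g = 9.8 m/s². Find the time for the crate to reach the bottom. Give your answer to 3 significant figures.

The weight component along the incline is mg sin 27° = 88.982 N and the normal force is N = mg cos 27° = 174.637 N.
With no friction, a = g sin 27° = 4.4491 m/s².
Starting from rest, L = ½at², so t = √(2L/a) = √(2 × 11.8 / 4.4491) = 2.3031 s.

2.30 s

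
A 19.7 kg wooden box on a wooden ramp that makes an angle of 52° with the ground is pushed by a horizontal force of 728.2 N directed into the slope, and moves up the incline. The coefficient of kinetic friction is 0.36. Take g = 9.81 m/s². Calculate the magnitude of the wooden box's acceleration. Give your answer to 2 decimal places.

2.37 m/s²

The horizontal push has components F cos 52° = 728.2 × 0.6157 = 448.353 N up the incline and F sin 52° = 728.2 × 0.7880 = 573.822 N pressing into the surface.
The normal force is therefore N = mg cos 52° + F sin 52° = 118.988 + 573.822 = 692.810 N, and kinetic friction down the slope is μN = 0.36 × 692.810 = 249.412 N.
Along the incline: F cos 52° − mg sin 52° − μN = ma, so 448.353 − 152.287 − 249.412 = 19.7 a, giving a = 2.3682 m/s².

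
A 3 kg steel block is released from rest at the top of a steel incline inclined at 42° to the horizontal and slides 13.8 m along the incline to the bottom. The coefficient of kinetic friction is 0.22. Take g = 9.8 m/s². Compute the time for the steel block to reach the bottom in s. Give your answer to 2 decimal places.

The weight component along the incline is mg sin 42° = 19.672 N and the normal force is N = mg cos 42° = 21.848 N.
Friction up the slope is f = μN = 0.22 × 21.848 = 4.807 N, so the net downslope force is 19.672 − 4.807 = 14.865 N and a = 14.865 / 3 = 4.9550 m/s².
Starting from rest, L = ½at², so t = √(2L/a) = √(2 × 13.8 / 4.9550) = 2.3601 s.

2.36 s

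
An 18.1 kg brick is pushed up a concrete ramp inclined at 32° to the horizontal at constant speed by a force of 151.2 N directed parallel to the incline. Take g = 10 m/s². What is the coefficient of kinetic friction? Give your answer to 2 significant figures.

At constant speed ΣF = 0 along the incline. The applied 151.2 N acts up the slope; the weight component mg sin 32° = 95.915 N and kinetic friction μN both act down the slope.
So 151.2 = 95.915 + μ × 153.497, giving μ = (151.2 − 95.915) / 153.497 = 0.3602.

0.36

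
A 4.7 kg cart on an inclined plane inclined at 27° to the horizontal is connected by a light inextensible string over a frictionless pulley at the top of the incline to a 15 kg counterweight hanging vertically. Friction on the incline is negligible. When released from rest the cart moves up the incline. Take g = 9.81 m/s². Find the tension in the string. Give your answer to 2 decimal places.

51.05 N

For the cart on the incline: the weight component along the slope is m₁g sin 27° = 4.7 × 9.81 × 0.4540 = 20.933 N and the normal force is N = m₁g cos 27° = 41.082 N.
Newton's second law for the cart (up-slope positive): T − 20.933 = 4.7 a. For the hanging counterweight (downward positive): 15 × 9.81 − T = 15 a.
Adding the two equations eliminates T: 126.217 = 19.7 a, so a = 6.4070 m/s².
Then from the hanging counterweight's equation, T = 15 × (9.81 − 6.4070) = 51.045 N.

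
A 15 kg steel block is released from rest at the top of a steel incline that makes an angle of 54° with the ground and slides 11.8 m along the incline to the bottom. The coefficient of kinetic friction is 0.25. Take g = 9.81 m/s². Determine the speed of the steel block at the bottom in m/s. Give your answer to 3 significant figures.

12.4 m/s

The weight component along the incline is mg sin 54° = 119.047 N and the normal force is N = mg cos 54° = 86.493 N.
Friction up the slope is f = μN = 0.25 × 86.493 = 21.623 N, so the net downslope force is 119.047 − 21.623 = 97.424 N and a = 97.424 / 15 = 6.4949 m/s².
Starting from rest over a distance of 11.8 m, v² = 2aL = 2 × 6.4949 × 11.8 = 153.2796, so v = 12.3806 m/s.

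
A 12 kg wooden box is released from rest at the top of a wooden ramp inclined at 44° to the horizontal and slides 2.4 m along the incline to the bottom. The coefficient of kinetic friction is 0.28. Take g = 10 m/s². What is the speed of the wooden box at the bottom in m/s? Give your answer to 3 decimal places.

The weight component along the incline is mg sin 44° = 83.359 N and the normal force is N = mg cos 44° = 86.321 N.
Friction up the slope is f = μN = 0.28 × 86.321 = 24.170 N, so the net downslope force is 83.359 − 24.170 = 59.189 N and a = 59.189 / 12 = 4.9324 m/s².
Starting from rest over a distance of 2.4 m, v² = 2aL = 2 × 4.9324 × 2.4 = 23.6755, so v = 4.8657 m/s.

4.866 m/s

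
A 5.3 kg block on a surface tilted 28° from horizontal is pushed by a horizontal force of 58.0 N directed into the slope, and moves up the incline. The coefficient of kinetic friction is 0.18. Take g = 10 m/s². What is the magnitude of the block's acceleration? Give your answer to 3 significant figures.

The horizontal push has components F cos 28° = 58.0 × 0.8829 = 51.208 N up the incline and F sin 28° = 58.0 × 0.4695 = 27.231 N pressing into the surface.
The normal force is therefore N = mg cos 28° + F sin 28° = 46.794 + 27.231 = 74.025 N, and kinetic friction down the slope is μN = 0.18 × 74.025 = 13.325 N.
Along the incline: F cos 28° − mg sin 28° − μN = ma, so 51.208 − 24.883 − 13.325 = 5.3 a, giving a = 2.4528 m/s².

2.45 m/s²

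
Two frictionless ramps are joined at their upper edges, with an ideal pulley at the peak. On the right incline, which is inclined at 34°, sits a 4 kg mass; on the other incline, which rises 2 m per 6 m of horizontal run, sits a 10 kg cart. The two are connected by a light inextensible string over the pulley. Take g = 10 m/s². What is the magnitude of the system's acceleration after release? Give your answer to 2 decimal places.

Resolve each weight along its own incline: the 4 kg mass has component 4 × 10 × sin 34° = 22.368 N down its slope, and the 10 kg mass has 10 × 10 × sin 18.43° = 31.623 N down its slope.
The 10 kg side's 31.623 N exceeds the other side's 22.368 N, so that mass slides down and the 4 kg mass slides up. Taking that direction as positive, Newton's second law for the whole system gives 31.623 − 22.368 = (4 + 10) a, so a = 9.255 / 14 = 0.6611 m/s².

0.66 m/s²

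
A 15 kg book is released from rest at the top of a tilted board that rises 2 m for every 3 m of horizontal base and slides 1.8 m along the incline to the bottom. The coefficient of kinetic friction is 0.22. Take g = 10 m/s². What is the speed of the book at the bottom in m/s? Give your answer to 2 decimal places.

3.66 m/s

The weight component along the incline is mg sin 33.69° = 83.205 N and the normal force is N = mg cos 33.69° = 124.808 N.
Friction up the slope is f = μN = 0.22 × 124.808 = 27.458 N, so the net downslope force is 83.205 − 27.458 = 55.747 N and a = 55.747 / 15 = 3.7165 m/s².
Starting from rest over a distance of 1.8 m, v² = 2aL = 2 × 3.7165 × 1.8 = 13.3794, so v = 3.6578 m/s.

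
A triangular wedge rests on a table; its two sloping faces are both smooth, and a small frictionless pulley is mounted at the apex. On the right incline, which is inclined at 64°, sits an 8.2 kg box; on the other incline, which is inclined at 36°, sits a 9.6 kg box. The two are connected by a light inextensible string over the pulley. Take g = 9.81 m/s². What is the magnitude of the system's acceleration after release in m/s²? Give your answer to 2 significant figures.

Resolve each weight along its own incline: the 8.2 kg mass has component 8.2 × 9.81 × sin 64° = 72.301 N down its slope, and the 9.6 kg mass has 9.6 × 9.81 × sin 36° = 55.355 N down its slope.
The 8.2 kg side's 72.301 N exceeds the other side's 55.355 N, so that mass slides down and the 9.6 kg mass slides up. Taking that direction as positive, Newton's second law for the whole system gives 72.301 − 55.355 = (8.2 + 9.6) a, so a = 16.946 / 17.8 = 0.9520 m/s².

0.95 m/s²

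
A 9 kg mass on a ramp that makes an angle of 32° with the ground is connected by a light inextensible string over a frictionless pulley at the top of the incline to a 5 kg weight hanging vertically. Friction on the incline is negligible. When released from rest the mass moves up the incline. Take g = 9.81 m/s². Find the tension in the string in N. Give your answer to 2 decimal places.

48.24 N

For the mass on the incline: the weight component along the slope is m₁g sin 32° = 9 × 9.81 × 0.5299 = 46.785 N and the normal force is N = m₁g cos 32° = 74.874 N.
Newton's second law for the mass (up-slope positive): T − 46.785 = 9 a. For the hanging weight (downward positive): 5 × 9.81 − T = 5 a.
Adding the two equations eliminates T: 2.265 = 14 a, so a = 0.1618 m/s².
Then from the hanging weight's equation, T = 5 × (9.81 − 0.1618) = 48.241 N.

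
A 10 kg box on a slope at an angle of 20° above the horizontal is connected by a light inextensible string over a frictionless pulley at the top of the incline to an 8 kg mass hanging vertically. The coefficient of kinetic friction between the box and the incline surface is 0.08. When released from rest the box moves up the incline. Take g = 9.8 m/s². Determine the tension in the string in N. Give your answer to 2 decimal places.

61.73 N

For the box on the incline: the weight component along the slope is m₁g sin 20° = 10 × 9.8 × 0.3420 = 33.516 N and the normal force is N = m₁g cos 20° = 92.090 N.
Kinetic friction opposes the box's motion up the incline: f = μN = 0.08 × 92.090 = 7.367 N acting down the slope.
Newton's second law for the box (up-slope positive): T − 33.516 − 7.367 = 10 a. For the hanging mass (downward positive): 8 × 9.8 − T = 8 a.
Adding the two equations eliminates T: 37.517 = 18 a, so a = 2.0843 m/s².
Then from the hanging mass's equation, T = 8 × (9.8 − 2.0843) = 61.726 N.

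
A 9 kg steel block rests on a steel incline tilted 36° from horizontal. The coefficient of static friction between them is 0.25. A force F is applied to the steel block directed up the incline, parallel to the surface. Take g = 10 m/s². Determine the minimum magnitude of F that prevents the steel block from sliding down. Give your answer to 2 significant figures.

The normal force is N = mg cos 36° = 72.812 N. With F at its minimum the steel block is on the verge of sliding down, so static friction is at its maximum μ_s N = 0.25 × 72.812 = 18.203 N and acts up the slope.
Equilibrium along the incline: F + μ_s N = mg sin 36°, so F = 52.901 − 18.203 = 34.698 N.

35 N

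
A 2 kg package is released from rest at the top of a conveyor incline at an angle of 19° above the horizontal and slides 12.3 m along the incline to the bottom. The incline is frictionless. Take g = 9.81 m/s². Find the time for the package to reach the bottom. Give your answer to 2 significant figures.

2.8 s

The weight component along the incline is mg sin 19° = 6.388 N and the normal force is N = mg cos 19° = 18.551 N.
With no friction, a = g sin 19° = 3.1938 m/s².
Starting from rest, L = ½at², so t = √(2L/a) = √(2 × 12.3 / 3.1938) = 2.7753 s.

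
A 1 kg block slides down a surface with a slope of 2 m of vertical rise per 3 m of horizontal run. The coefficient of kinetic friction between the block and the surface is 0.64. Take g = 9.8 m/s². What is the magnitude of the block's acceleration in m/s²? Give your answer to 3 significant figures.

0.217 m/s²

Resolving the weight along the incline: the component pulling the block down the slope is mg sin 33.69° = 1 × 9.8 × 0.5547 = 5.436 N, and the normal force is N = mg cos 33.69° = 1 × 9.8 × 0.8321 = 8.155 N.
Kinetic friction acts up the slope with magnitude f = μN = 0.64 × 8.155 = 5.219 N.
Net force along the incline is 5.436 − 5.219 = 0.217 N, so a = 0.217 / 1 = 0.2170 m/s².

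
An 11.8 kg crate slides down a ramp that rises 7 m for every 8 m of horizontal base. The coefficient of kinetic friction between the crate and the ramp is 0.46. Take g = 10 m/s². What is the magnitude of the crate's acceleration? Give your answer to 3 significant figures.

Resolving the weight along the incline: the component pulling the crate down the slope is mg sin 41.19° = 11.8 × 10 × 0.6585 = 77.703 N, and the normal force is N = mg cos 41.19° = 11.8 × 10 × 0.7526 = 88.807 N.
Kinetic friction acts up the slope with magnitude f = μN = 0.46 × 88.807 = 40.851 N.
Net force along the incline is 77.703 − 40.851 = 36.852 N, so a = 36.852 / 11.8 = 3.1231 m/s².

3.12 m/s²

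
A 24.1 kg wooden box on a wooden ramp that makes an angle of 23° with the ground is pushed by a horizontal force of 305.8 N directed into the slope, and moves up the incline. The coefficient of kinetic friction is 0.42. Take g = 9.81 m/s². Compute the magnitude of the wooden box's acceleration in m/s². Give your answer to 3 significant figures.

The horizontal push has components F cos 23° = 305.8 × 0.9205 = 281.489 N up the incline and F sin 23° = 305.8 × 0.3907 = 119.476 N pressing into the surface.
The normal force is therefore N = mg cos 23° + F sin 23° = 217.626 + 119.476 = 337.102 N, and kinetic friction down the slope is μN = 0.42 × 337.102 = 141.583 N.
Along the incline: F cos 23° − mg sin 23° − μN = ma, so 281.489 − 92.370 − 141.583 = 24.1 a, giving a = 1.9724 m/s².

1.97 m/s²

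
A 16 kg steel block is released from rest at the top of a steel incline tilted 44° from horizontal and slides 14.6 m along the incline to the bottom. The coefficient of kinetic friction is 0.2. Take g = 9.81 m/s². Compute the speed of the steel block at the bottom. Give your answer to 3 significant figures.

The weight component along the incline is mg sin 44° = 109.034 N and the normal force is N = mg cos 44° = 112.908 N.
Friction up the slope is f = μN = 0.2 × 112.908 = 22.582 N, so the net downslope force is 109.034 − 22.582 = 86.452 N and a = 86.452 / 16 = 5.4032 m/s².
Starting from rest over a distance of 14.6 m, v² = 2aL = 2 × 5.4032 × 14.6 = 157.7734, so v = 12.5608 m/s.

12.6 m/s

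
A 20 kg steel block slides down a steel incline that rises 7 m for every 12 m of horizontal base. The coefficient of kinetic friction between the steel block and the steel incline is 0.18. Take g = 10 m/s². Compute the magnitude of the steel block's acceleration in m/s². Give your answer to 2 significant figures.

3.5 m/s²

Resolving the weight along the incline: the component pulling the steel block down the slope is mg sin 30.26° = 20 × 10 × 0.5039 = 100.780 N, and the normal force is N = mg cos 30.26° = 20 × 10 × 0.8638 = 172.760 N.
Kinetic friction acts up the slope with magnitude f = μN = 0.18 × 172.760 = 31.097 N.
Net force along the incline is 100.780 − 31.097 = 69.683 N, so a = 69.683 / 20 = 3.4842 m/s².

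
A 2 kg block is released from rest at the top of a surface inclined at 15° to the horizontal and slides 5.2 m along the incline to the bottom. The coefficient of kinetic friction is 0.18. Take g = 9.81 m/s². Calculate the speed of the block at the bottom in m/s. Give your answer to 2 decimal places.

2.94 m/s

The weight component along the incline is mg sin 15° = 5.078 N and the normal force is N = mg cos 15° = 18.951 N.
Friction up the slope is f = μN = 0.18 × 18.951 = 3.411 N, so the net downslope force is 5.078 − 3.411 = 1.667 N and a = 1.667 / 2 = 0.8335 m/s².
Starting from rest over a distance of 5.2 m, v² = 2aL = 2 × 0.8335 × 5.2 = 8.6684, so v = 2.9442 m/s.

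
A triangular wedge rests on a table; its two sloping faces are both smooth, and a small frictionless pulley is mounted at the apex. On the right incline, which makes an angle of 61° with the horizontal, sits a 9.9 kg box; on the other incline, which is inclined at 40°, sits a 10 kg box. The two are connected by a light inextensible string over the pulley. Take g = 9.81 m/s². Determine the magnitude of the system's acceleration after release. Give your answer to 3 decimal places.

1.100 m/s²

Resolve each weight along its own incline: the 9.9 kg mass has component 9.9 × 9.81 × sin 61° = 84.942 N down its slope, and the 10 kg mass has 10 × 9.81 × sin 40° = 63.057 N down its slope.
The 9.9 kg side's 84.942 N exceeds the other side's 63.057 N, so that mass slides down and the 10 kg mass slides up. Taking that direction as positive, Newton's second law for the whole system gives 84.942 − 63.057 = (9.9 + 10) a, so a = 21.885 / 19.9 = 1.0997 m/s².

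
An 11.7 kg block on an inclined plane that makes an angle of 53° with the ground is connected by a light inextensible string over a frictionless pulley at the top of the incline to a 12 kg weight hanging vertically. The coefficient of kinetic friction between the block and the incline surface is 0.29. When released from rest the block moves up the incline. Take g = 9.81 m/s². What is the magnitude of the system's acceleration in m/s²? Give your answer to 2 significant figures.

0.25 m/s²

For the block on the incline: the weight component along the slope is m₁g sin 53° = 11.7 × 9.81 × 0.7986 = 91.661 N and the normal force is N = m₁g cos 53° = 69.075 N.
Kinetic friction opposes the block's motion up the incline: f = μN = 0.29 × 69.075 = 20.032 N acting down the slope.
Newton's second law for the block (up-slope positive): T − 91.661 − 20.032 = 11.7 a. For the hanging weight (downward positive): 12 × 9.81 − T = 12 a.
Adding the two equations eliminates T: 6.027 = 23.7 a, so a = 0.2543 m/s².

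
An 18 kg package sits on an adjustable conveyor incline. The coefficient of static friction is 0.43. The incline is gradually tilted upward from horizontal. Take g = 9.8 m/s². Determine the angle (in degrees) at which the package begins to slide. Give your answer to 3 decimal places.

23.268°

At the threshold of sliding, static friction is at its maximum μ_s N and exactly balances the weight component along the incline: mg sin θ = μ_s mg cos θ.
Hence tan θ = μ_s = 0.43, so θ = arctan(0.43) = 23.2677°.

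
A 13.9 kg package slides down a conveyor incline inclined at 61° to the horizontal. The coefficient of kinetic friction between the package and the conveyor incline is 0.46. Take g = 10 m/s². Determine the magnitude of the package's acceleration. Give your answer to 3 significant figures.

6.52 m/s²

Resolving the weight along the incline: the component pulling the package down the slope is mg sin 61° = 13.9 × 10 × 0.8746 = 121.569 N, and the normal force is N = mg cos 61° = 13.9 × 10 × 0.4848 = 67.387 N.
Kinetic friction acts up the slope with magnitude f = μN = 0.46 × 67.387 = 30.998 N.
Net force along the incline is 121.569 − 30.998 = 90.571 N, so a = 90.571 / 13.9 = 6.5159 m/s².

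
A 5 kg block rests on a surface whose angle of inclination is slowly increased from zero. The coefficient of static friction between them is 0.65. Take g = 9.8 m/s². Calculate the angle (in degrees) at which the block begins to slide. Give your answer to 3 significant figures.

33.0°

At the threshold of sliding, static friction is at its maximum μ_s N and exactly balances the weight component along the incline: mg sin θ = μ_s mg cos θ.
Hence tan θ = μ_s = 0.65, so θ = arctan(0.65) = 33.0239°.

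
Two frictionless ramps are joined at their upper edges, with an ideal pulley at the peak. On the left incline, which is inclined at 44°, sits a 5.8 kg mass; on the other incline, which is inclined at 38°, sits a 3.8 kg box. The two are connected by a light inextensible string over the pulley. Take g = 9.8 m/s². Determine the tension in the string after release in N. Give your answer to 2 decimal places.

Resolve each weight along its own incline: the 5.8 kg mass has component 5.8 × 9.8 × sin 44° = 39.484 N down its slope, and the 3.8 kg mass has 3.8 × 9.8 × sin 38° = 22.927 N down its slope.
The 5.8 kg side's 39.484 N exceeds the other side's 22.927 N, so that mass slides down and the 3.8 kg mass slides up. Taking that direction as positive, Newton's second law for the whole system gives 39.484 − 22.927 = (5.8 + 3.8) a, so a = 16.557 / 9.6 = 1.7247 m/s².
For the 3.8 kg mass (up-slope positive): T − 22.927 = 3.8 × 1.7247, so T = 29.481 N.

29.48 N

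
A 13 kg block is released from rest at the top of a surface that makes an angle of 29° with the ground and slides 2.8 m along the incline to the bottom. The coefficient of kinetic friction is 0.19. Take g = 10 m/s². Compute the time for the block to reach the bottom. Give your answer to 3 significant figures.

The weight component along the incline is mg sin 29° = 63.025 N and the normal force is N = mg cos 29° = 113.701 N.
Friction up the slope is f = μN = 0.19 × 113.701 = 21.603 N, so the net downslope force is 63.025 − 21.603 = 41.422 N and a = 41.422 / 13 = 3.1863 m/s².
Starting from rest, L = ½at², so t = √(2L/a) = √(2 × 2.8 / 3.1863) = 1.3257 s.

1.33 s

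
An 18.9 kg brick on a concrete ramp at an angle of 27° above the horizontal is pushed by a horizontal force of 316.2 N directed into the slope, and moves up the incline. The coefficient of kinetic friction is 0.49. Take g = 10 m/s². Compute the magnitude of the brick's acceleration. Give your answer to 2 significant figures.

The horizontal push has components F cos 27° = 316.2 × 0.8910 = 281.734 N up the incline and F sin 27° = 316.2 × 0.4540 = 143.555 N pressing into the surface.
The normal force is therefore N = mg cos 27° + F sin 27° = 168.399 + 143.555 = 311.954 N, and kinetic friction down the slope is μN = 0.49 × 311.954 = 152.857 N.
Along the incline: F cos 27° − mg sin 27° − μN = ma, so 281.734 − 85.806 − 152.857 = 18.9 a, giving a = 2.2789 m/s².

2.3 m/s²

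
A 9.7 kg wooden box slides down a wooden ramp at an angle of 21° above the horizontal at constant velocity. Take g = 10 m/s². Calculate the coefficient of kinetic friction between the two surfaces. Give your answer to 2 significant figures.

At constant velocity the net force along the incline is zero: mg sin 21° = μ mg cos 21°.
So μ = tan 21° = 0.3584 / 0.9336 = 0.3839.

0.38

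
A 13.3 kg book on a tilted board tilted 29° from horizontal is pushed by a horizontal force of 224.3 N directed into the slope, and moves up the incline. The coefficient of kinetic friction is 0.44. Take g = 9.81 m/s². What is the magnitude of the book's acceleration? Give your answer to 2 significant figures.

2.6 m/s²

The horizontal push has components F cos 29° = 224.3 × 0.8746 = 196.173 N up the incline and F sin 29° = 224.3 × 0.4848 = 108.741 N pressing into the surface.
The normal force is therefore N = mg cos 29° + F sin 29° = 114.112 + 108.741 = 222.853 N, and kinetic friction down the slope is μN = 0.44 × 222.853 = 98.055 N.
Along the incline: F cos 29° − mg sin 29° − μN = ma, so 196.173 − 63.253 − 98.055 = 13.3 a, giving a = 2.6214 m/s².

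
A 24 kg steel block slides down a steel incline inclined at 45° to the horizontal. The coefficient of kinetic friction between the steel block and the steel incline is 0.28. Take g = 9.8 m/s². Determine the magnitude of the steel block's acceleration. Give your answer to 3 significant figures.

Resolving the weight along the incline: the component pulling the steel block down the slope is mg sin 45° = 24 × 9.8 × 0.7071 = 166.310 N, and the normal force is N = mg cos 45° = 24 × 9.8 × 0.7071 = 166.310 N.
Kinetic friction acts up the slope with magnitude f = μN = 0.28 × 166.310 = 46.567 N.
Net force along the incline is 166.310 − 46.567 = 119.743 N, so a = 119.743 / 24 = 4.9893 m/s².

4.99 m/s²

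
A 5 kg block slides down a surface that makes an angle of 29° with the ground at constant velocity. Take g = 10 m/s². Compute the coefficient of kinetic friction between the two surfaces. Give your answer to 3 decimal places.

At constant velocity the net force along the incline is zero: mg sin 29° = μ mg cos 29°.
So μ = tan 29° = 0.4848 / 0.8746 = 0.5543.

0.554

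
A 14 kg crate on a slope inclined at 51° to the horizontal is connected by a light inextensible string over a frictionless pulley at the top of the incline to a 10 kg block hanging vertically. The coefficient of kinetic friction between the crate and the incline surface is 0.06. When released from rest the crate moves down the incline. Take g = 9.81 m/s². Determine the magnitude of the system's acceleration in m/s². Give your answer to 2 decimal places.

0.14 m/s²

For the crate on the incline: the weight component along the slope is m₁g sin 51° = 14 × 9.81 × 0.7771 = 106.727 N and the normal force is N = m₁g cos 51° = 86.431 N.
Kinetic friction opposes the crate's motion down the incline: f = μN = 0.06 × 86.431 = 5.186 N acting up the slope.
Newton's second law for the crate (down-slope positive): 106.727 − 5.186 − T = 14 a. For the hanging block (upward positive): T − 10 × 9.81 = 10 a.
Adding the two equations eliminates T: 3.441 = 24 a, so a = 0.1434 m/s².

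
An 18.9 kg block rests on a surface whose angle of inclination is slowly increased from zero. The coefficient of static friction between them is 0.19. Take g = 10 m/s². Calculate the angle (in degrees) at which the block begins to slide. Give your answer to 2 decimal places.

10.76°

At the threshold of sliding, static friction is at its maximum μ_s N and exactly balances the weight component along the incline: mg sin θ = μ_s mg cos θ.
Hence tan θ = μ_s = 0.19, so θ = arctan(0.19) = 10.7580°.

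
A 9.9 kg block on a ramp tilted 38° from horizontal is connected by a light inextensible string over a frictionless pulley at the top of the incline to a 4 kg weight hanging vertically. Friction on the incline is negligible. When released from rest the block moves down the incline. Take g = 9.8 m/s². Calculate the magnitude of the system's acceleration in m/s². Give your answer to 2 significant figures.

For the block on the incline: the weight component along the slope is m₁g sin 38° = 9.9 × 9.8 × 0.6157 = 59.735 N and the normal force is N = m₁g cos 38° = 76.453 N.
Newton's second law for the block (down-slope positive): 59.735 − T = 9.9 a. For the hanging weight (upward positive): T − 4 × 9.8 = 4 a.
Adding the two equations eliminates T: 20.535 = 13.9 a, so a = 1.4773 m/s².

1.5 m/s²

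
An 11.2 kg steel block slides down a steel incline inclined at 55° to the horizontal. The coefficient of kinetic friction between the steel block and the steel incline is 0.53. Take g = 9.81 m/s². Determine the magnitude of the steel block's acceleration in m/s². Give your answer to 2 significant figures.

Resolving the weight along the incline: the component pulling the steel block down the slope is mg sin 55° = 11.2 × 9.81 × 0.8192 = 90.007 N, and the normal force is N = mg cos 55° = 11.2 × 9.81 × 0.5736 = 63.023 N.
Kinetic friction acts up the slope with magnitude f = μN = 0.53 × 63.023 = 33.402 N.
Net force along the incline is 90.007 − 33.402 = 56.605 N, so a = 56.605 / 11.2 = 5.0540 m/s².

5.1 m/s²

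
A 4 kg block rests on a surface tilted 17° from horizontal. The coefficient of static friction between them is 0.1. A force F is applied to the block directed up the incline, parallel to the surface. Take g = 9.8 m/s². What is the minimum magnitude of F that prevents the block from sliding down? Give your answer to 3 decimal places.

7.712 N

The normal force is N = mg cos 17° = 37.487 N. With F at its minimum the block is on the verge of sliding down, so static friction is at its maximum μ_s N = 0.1 × 37.487 = 3.749 N and acts up the slope.
Equilibrium along the incline: F + μ_s N = mg sin 17°, so F = 11.461 − 3.749 = 7.712 N.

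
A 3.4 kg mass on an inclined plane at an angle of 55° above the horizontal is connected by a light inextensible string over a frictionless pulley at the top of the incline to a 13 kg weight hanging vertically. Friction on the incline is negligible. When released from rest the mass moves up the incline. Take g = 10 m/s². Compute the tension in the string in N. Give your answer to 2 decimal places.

For the mass on the incline: the weight component along the slope is m₁g sin 55° = 3.4 × 10 × 0.8192 = 27.853 N and the normal force is N = m₁g cos 55° = 19.502 N.
Newton's second law for the mass (up-slope positive): T − 27.853 = 3.4 a. For the hanging weight (downward positive): 13 × 10 − T = 13 a.
Adding the two equations eliminates T: 102.147 = 16.4 a, so a = 6.2285 m/s².
Then from the hanging weight's equation, T = 13 × (10 − 6.2285) = 49.029 N.

49.03 N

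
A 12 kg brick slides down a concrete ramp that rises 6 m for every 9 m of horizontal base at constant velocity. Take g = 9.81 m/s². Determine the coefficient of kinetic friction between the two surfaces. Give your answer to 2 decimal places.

At constant velocity the net force along the incline is zero: mg sin 33.69° = μ mg cos 33.69°.
So μ = tan 33.69° = 0.5547 / 0.8321 = 0.6666.

0.67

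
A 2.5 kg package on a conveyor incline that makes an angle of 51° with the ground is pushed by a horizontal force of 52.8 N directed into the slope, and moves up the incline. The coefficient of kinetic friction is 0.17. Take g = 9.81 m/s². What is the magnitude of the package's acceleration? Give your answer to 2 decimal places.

The horizontal push has components F cos 51° = 52.8 × 0.6293 = 33.227 N up the incline and F sin 51° = 52.8 × 0.7771 = 41.031 N pressing into the surface.
The normal force is therefore N = mg cos 51° + F sin 51° = 15.434 + 41.031 = 56.465 N, and kinetic friction down the slope is μN = 0.17 × 56.465 = 9.599 N.
Along the incline: F cos 51° − mg sin 51° − μN = ma, so 33.227 − 19.058 − 9.599 = 2.5 a, giving a = 1.8280 m/s².

1.83 m/s²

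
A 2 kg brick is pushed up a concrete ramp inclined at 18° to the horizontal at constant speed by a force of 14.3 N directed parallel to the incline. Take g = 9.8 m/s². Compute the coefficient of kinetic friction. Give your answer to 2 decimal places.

At constant speed ΣF = 0 along the incline. The applied 14.3 N acts up the slope; the weight component mg sin 18° = 6.057 N and kinetic friction μN both act down the slope.
So 14.3 = 6.057 + μ × 18.641, giving μ = (14.3 − 6.057) / 18.641 = 0.4422.

0.44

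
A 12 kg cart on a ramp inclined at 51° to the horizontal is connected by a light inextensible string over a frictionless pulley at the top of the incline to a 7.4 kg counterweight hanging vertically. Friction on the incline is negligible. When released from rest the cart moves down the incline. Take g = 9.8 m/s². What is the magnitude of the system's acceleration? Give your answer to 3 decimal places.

0.973 m/s²

For the cart on the incline: the weight component along the slope is m₁g sin 51° = 12 × 9.8 × 0.7771 = 91.387 N and the normal force is N = m₁g cos 51° = 74.008 N.
Newton's second law for the cart (down-slope positive): 91.387 − T = 12 a. For the hanging counterweight (upward positive): T − 7.4 × 9.8 = 7.4 a.
Adding the two equations eliminates T: 18.867 = 19.4 a, so a = 0.9725 m/s².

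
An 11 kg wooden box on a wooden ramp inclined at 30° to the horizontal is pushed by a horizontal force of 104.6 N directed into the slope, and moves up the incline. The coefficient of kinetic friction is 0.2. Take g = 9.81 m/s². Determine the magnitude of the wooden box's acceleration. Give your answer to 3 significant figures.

0.680 m/s²

The horizontal push has components F cos 30° = 104.6 × 0.8660 = 90.584 N up the incline and F sin 30° = 104.6 × 0.5000 = 52.300 N pressing into the surface.
The normal force is therefore N = mg cos 30° + F sin 30° = 93.450 + 52.300 = 145.750 N, and kinetic friction down the slope is μN = 0.2 × 145.750 = 29.150 N.
Along the incline: F cos 30° − mg sin 30° − μN = ma, so 90.584 − 53.955 − 29.150 = 11 a, giving a = 0.6799 m/s².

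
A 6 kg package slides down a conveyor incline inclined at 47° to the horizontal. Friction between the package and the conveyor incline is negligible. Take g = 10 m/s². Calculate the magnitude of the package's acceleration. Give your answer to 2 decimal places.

7.31 m/s²

Resolving the weight along the incline: the component pulling the package down the slope is mg sin 47° = 6 × 10 × 0.7314 = 43.884 N, and the normal force is N = mg cos 47° = 6 × 10 × 0.6820 = 40.920 N.
With no friction the net force along the incline is 43.884 N, so a = g sin 47° = 43.884 / 6 = 7.3140 m/s².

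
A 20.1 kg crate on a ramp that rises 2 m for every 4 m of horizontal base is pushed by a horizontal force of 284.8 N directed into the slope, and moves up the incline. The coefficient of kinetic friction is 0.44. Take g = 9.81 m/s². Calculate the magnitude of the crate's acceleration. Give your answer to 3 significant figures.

The horizontal push has components F cos 26.57° = 284.8 × 0.8944 = 254.725 N up the incline and F sin 26.57° = 284.8 × 0.4472 = 127.363 N pressing into the surface.
The normal force is therefore N = mg cos 26.57° + F sin 26.57° = 176.359 + 127.363 = 303.722 N, and kinetic friction down the slope is μN = 0.44 × 303.722 = 133.638 N.
Along the incline: F cos 26.57° − mg sin 26.57° − μN = ma, so 254.725 − 88.179 − 133.638 = 20.1 a, giving a = 1.6372 m/s².

1.64 m/s²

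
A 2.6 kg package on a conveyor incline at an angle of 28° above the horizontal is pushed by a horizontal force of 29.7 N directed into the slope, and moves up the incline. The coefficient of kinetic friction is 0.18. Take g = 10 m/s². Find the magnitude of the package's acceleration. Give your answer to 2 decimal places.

The horizontal push has components F cos 28° = 29.7 × 0.8829 = 26.222 N up the incline and F sin 28° = 29.7 × 0.4695 = 13.944 N pressing into the surface.
The normal force is therefore N = mg cos 28° + F sin 28° = 22.955 + 13.944 = 36.899 N, and kinetic friction down the slope is μN = 0.18 × 36.899 = 6.642 N.
Along the incline: F cos 28° − mg sin 28° − μN = ma, so 26.222 − 12.207 − 6.642 = 2.6 a, giving a = 2.8358 m/s².

2.84 m/s²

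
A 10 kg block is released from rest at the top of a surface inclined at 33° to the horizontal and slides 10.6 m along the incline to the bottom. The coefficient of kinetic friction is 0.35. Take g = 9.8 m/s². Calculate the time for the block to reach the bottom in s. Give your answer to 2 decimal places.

2.94 s

The weight component along the incline is mg sin 33° = 53.375 N and the normal force is N = mg cos 33° = 82.190 N.
Friction up the slope is f = μN = 0.35 × 82.190 = 28.766 N, so the net downslope force is 53.375 − 28.766 = 24.609 N and a = 24.609 / 10 = 2.4609 m/s².
Starting from rest, L = ½at², so t = √(2L/a) = √(2 × 10.6 / 2.4609) = 2.9351 s.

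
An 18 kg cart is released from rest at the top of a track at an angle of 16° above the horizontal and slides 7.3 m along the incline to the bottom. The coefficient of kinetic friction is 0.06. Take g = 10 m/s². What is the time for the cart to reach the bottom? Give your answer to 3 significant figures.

2.59 s

The weight component along the incline is mg sin 16° = 49.615 N and the normal force is N = mg cos 16° = 173.027 N.
Friction up the slope is f = μN = 0.06 × 173.027 = 10.382 N, so the net downslope force is 49.615 − 10.382 = 39.233 N and a = 39.233 / 18 = 2.1796 m/s².
Starting from rest, L = ½at², so t = √(2L/a) = √(2 × 7.3 / 2.1796) = 2.5881 s.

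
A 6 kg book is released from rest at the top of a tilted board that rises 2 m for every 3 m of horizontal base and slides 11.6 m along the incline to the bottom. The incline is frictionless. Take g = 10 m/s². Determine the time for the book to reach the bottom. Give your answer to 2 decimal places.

The weight component along the incline is mg sin 33.69° = 33.282 N and the normal force is N = mg cos 33.69° = 49.923 N.
With no friction, a = g sin 33.69° = 5.5470 m/s².
Starting from rest, L = ½at², so t = √(2L/a) = √(2 × 11.6 / 5.5470) = 2.0451 s.

2.05 s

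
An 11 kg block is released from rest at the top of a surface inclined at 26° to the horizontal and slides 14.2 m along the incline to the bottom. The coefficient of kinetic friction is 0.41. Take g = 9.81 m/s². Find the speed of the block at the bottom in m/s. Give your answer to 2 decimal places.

The weight component along the incline is mg sin 26° = 47.305 N and the normal force is N = mg cos 26° = 96.989 N.
Friction up the slope is f = μN = 0.41 × 96.989 = 39.765 N, so the net downslope force is 47.305 − 39.765 = 7.540 N and a = 7.540 / 11 = 0.6855 m/s².
Starting from rest over a distance of 14.2 m, v² = 2aL = 2 × 0.6855 × 14.2 = 19.4682, so v = 4.4123 m/s.

4.41 m/s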